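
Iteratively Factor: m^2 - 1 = (m - 1)*(m + 1)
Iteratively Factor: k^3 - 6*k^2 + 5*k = (k - 1)*(k^2 - 5*k) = (k - 5)*(k - 1)*(k)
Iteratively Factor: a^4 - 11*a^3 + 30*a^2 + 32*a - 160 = (a - 4)*(a^3 - 7*a^2 + 2*a + 40) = (a - 4)^2*(a^2 - 3*a - 10) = (a - 5)*(a - 4)^2*(a + 2)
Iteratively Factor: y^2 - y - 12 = (y - 4)*(y + 3)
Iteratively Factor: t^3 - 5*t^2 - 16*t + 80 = (t + 4)*(t^2 - 9*t + 20) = (t - 4)*(t + 4)*(t - 5)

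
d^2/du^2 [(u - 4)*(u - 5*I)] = 2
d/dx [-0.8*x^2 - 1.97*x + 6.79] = -1.6*x - 1.97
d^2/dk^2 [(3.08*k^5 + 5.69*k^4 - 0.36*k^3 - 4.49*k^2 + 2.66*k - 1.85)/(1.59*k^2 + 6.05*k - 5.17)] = (46.719288*k^7 + 502.818738*k^6 + 1225.504698*k^5 - 1921.165092*k^4 - 1133.534214*k^3 + 1643.09406*k^2 - 33.314886*k - 239.468262)/(4.019679*k^6 + 45.885015*k^5 + 135.383094*k^4 - 76.951765*k^3 - 440.207922*k^2 + 485.129535*k - 138.188413)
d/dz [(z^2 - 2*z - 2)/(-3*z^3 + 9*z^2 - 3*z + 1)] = (3*z^4 - 12*z^3 - 3*z^2 + 38*z - 8)/(9*z^6 - 54*z^5 + 99*z^4 - 60*z^3 + 27*z^2 - 6*z + 1)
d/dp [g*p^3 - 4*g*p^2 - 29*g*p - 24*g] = g*(3*p^2 - 8*p - 29)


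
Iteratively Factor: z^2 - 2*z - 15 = (z + 3)*(z - 5)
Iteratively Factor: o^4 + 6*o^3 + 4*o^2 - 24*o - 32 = (o + 4)*(o^3 + 2*o^2 - 4*o - 8) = (o + 2)*(o + 4)*(o^2 - 4) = (o + 2)^2*(o + 4)*(o - 2)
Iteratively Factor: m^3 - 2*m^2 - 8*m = (m - 4)*(m^2 + 2*m) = (m - 4)*(m + 2)*(m)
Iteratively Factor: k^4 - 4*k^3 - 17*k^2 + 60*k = (k)*(k^3 - 4*k^2 - 17*k + 60) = k*(k + 4)*(k^2 - 8*k + 15) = k*(k - 5)*(k + 4)*(k - 3)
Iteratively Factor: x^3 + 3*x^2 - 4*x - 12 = (x + 3)*(x^2 - 4) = (x + 2)*(x + 3)*(x - 2)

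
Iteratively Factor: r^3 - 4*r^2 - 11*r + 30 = (r - 2)*(r^2 - 2*r - 15) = (r - 5)*(r - 2)*(r + 3)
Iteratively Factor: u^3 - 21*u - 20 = (u + 1)*(u^2 - u - 20) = (u - 5)*(u + 1)*(u + 4)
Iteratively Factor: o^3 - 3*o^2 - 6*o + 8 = (o - 4)*(o^2 + o - 2) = (o - 4)*(o - 1)*(o + 2)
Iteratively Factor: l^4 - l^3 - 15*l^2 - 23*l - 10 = (l + 1)*(l^3 - 2*l^2 - 13*l - 10) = (l - 5)*(l + 1)*(l^2 + 3*l + 2) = (l - 5)*(l + 1)^2*(l + 2)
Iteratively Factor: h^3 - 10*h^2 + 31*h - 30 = (h - 3)*(h^2 - 7*h + 10) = (h - 3)*(h - 2)*(h - 5)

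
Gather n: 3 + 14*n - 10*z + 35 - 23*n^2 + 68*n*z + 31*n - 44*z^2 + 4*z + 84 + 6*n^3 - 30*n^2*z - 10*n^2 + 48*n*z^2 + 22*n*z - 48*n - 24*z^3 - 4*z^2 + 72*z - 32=6*n^3 + n^2*(-30*z - 33) + n*(48*z^2 + 90*z - 3) - 24*z^3 - 48*z^2 + 66*z + 90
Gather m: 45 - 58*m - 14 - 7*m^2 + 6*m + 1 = -7*m^2 - 52*m + 32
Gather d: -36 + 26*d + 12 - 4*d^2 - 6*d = -4*d^2 + 20*d - 24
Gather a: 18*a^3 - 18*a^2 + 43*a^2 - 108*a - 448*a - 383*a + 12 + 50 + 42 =18*a^3 + 25*a^2 - 939*a + 104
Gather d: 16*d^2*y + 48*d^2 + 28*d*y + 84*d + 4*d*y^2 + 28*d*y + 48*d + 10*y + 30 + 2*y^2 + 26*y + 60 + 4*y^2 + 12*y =d^2*(16*y + 48) + d*(4*y^2 + 56*y + 132) + 6*y^2 + 48*y + 90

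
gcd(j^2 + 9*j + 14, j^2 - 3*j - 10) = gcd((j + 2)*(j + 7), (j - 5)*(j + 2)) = j + 2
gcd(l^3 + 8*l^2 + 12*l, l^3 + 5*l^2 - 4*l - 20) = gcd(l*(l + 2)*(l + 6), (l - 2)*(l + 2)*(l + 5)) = l + 2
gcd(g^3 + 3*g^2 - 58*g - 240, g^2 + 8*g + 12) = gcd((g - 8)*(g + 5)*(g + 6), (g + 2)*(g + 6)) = g + 6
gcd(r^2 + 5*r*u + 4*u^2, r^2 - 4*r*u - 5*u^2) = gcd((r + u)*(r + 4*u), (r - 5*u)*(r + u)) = r + u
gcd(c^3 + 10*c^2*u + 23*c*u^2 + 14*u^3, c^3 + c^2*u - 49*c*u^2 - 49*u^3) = c^2 + 8*c*u + 7*u^2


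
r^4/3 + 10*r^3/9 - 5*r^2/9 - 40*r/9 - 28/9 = (r/3 + 1/3)*(r - 2)*(r + 2)*(r + 7/3)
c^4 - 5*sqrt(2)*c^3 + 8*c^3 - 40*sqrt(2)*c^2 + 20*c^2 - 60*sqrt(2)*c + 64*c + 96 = (c + 2)*(c + 6)*(c - 4*sqrt(2))*(c - sqrt(2))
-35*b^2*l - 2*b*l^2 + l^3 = l*(-7*b + l)*(5*b + l)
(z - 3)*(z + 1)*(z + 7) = z^3 + 5*z^2 - 17*z - 21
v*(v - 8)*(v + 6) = v^3 - 2*v^2 - 48*v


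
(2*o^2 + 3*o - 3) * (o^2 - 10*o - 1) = 2*o^4 - 17*o^3 - 35*o^2 + 27*o + 3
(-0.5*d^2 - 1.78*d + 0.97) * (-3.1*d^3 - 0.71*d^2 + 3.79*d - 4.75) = 1.55*d^5 + 5.873*d^4 - 3.6382*d^3 - 5.0599*d^2 + 12.1313*d - 4.6075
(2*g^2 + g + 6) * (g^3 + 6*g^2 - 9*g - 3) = 2*g^5 + 13*g^4 - 6*g^3 + 21*g^2 - 57*g - 18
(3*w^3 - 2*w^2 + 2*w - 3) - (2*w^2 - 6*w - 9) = 3*w^3 - 4*w^2 + 8*w + 6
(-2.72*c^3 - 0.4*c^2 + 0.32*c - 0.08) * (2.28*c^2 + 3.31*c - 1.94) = -6.2016*c^5 - 9.9152*c^4 + 4.6824*c^3 + 1.6528*c^2 - 0.8856*c + 0.1552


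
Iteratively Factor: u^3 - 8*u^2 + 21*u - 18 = (u - 2)*(u^2 - 6*u + 9) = (u - 3)*(u - 2)*(u - 3)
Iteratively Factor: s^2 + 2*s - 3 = (s + 3)*(s - 1)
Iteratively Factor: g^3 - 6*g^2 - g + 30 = (g + 2)*(g^2 - 8*g + 15) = (g - 5)*(g + 2)*(g - 3)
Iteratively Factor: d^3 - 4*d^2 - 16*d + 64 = (d + 4)*(d^2 - 8*d + 16) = (d - 4)*(d + 4)*(d - 4)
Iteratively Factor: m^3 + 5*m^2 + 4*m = (m + 1)*(m^2 + 4*m) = m*(m + 1)*(m + 4)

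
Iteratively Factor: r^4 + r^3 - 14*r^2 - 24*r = (r + 2)*(r^3 - r^2 - 12*r) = r*(r + 2)*(r^2 - r - 12) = r*(r - 4)*(r + 2)*(r + 3)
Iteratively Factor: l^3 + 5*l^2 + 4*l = (l + 1)*(l^2 + 4*l) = (l + 1)*(l + 4)*(l)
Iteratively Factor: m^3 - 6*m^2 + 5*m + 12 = (m - 3)*(m^2 - 3*m - 4) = (m - 3)*(m + 1)*(m - 4)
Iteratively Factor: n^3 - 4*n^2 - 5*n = (n)*(n^2 - 4*n - 5) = n*(n - 5)*(n + 1)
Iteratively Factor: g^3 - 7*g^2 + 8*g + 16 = (g - 4)*(g^2 - 3*g - 4) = (g - 4)^2*(g + 1)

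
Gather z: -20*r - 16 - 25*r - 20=-45*r - 36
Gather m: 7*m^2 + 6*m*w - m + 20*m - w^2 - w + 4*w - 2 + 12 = 7*m^2 + m*(6*w + 19) - w^2 + 3*w + 10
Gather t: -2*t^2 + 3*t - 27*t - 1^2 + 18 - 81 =-2*t^2 - 24*t - 64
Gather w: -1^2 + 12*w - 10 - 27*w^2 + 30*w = -27*w^2 + 42*w - 11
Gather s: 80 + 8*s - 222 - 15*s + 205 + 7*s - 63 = 0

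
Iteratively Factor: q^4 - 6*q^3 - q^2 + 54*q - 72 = (q - 4)*(q^3 - 2*q^2 - 9*q + 18) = (q - 4)*(q + 3)*(q^2 - 5*q + 6) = (q - 4)*(q - 3)*(q + 3)*(q - 2)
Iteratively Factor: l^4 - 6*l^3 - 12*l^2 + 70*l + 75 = (l - 5)*(l^3 - l^2 - 17*l - 15) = (l - 5)*(l + 3)*(l^2 - 4*l - 5) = (l - 5)*(l + 1)*(l + 3)*(l - 5)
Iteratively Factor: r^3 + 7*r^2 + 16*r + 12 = (r + 2)*(r^2 + 5*r + 6) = (r + 2)*(r + 3)*(r + 2)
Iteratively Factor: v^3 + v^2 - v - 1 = (v + 1)*(v^2 - 1) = (v - 1)*(v + 1)*(v + 1)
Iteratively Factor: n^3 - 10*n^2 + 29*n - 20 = (n - 5)*(n^2 - 5*n + 4) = (n - 5)*(n - 4)*(n - 1)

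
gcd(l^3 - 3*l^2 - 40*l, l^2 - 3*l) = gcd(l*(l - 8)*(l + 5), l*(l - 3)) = l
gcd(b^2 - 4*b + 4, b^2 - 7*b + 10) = b - 2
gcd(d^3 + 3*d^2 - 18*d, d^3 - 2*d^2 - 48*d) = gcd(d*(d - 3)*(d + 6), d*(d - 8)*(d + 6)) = d^2 + 6*d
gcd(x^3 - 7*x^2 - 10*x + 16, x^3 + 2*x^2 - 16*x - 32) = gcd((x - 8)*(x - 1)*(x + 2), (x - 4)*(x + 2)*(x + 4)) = x + 2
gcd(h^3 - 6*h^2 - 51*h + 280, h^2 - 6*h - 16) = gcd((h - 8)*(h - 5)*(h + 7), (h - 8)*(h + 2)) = h - 8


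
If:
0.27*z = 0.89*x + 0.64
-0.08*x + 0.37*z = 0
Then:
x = -0.77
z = -0.17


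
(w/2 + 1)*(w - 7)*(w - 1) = w^3/2 - 3*w^2 - 9*w/2 + 7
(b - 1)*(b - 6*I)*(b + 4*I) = b^3 - b^2 - 2*I*b^2 + 24*b + 2*I*b - 24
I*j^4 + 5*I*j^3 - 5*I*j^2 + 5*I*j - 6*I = (j + 6)*(j - I)*(j + I)*(I*j - I)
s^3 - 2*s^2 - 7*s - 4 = (s - 4)*(s + 1)^2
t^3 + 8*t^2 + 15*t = t*(t + 3)*(t + 5)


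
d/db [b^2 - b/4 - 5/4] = 2*b - 1/4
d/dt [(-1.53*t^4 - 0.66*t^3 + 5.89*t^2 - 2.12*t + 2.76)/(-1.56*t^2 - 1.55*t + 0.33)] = (4.7736*t^5 + 8.1441*t^4 + 0.0263999999999989*t^3 - 13.0901*t^2 + 12.4986*t + 3.5784)/(2.4336*t^4 + 4.836*t^3 + 1.3729*t^2 - 1.023*t + 0.1089)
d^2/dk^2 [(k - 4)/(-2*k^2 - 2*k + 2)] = (-(k - 4)*(2*k + 1)^2 + 3*(k - 1)*(k^2 + k - 1))/(k^2 + k - 1)^3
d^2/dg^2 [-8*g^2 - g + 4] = -16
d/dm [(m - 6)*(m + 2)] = 2*m - 4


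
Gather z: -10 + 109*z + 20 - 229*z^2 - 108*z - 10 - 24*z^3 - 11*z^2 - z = -24*z^3 - 240*z^2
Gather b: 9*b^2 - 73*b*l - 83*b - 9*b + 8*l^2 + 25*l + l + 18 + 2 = 9*b^2 + b*(-73*l - 92) + 8*l^2 + 26*l + 20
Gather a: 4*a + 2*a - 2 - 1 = 6*a - 3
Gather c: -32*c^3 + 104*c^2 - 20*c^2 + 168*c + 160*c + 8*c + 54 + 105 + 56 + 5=-32*c^3 + 84*c^2 + 336*c + 220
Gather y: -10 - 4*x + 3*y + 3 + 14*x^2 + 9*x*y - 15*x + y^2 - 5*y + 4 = 14*x^2 - 19*x + y^2 + y*(9*x - 2) - 3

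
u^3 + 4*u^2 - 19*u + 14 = (u - 2)*(u - 1)*(u + 7)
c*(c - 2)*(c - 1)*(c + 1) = c^4 - 2*c^3 - c^2 + 2*c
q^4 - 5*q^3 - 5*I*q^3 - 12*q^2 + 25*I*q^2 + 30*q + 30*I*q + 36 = (q - 6)*(q + 1)*(q - 3*I)*(q - 2*I)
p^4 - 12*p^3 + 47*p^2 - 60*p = p*(p - 5)*(p - 4)*(p - 3)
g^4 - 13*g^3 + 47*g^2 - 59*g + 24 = (g - 8)*(g - 3)*(g - 1)^2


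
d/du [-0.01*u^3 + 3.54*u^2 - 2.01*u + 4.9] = -0.03*u^2 + 7.08*u - 2.01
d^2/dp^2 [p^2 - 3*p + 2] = 2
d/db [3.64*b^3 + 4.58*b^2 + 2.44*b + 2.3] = 10.92*b^2 + 9.16*b + 2.44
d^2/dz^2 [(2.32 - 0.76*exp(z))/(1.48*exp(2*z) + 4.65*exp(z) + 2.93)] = (-1.664704*exp(4*z) + 25.557232*exp(3*z) + 67.672704*exp(2*z) + 20.277028*exp(z) - 38.133364)*exp(z)/(3.241792*exp(6*z) + 30.55608*exp(5*z) + 115.257516*exp(4*z) + 221.530185*exp(3*z) + 228.178731*exp(2*z) + 119.759355*exp(z) + 25.153757)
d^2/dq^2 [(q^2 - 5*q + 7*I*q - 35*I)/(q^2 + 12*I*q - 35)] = 10*(-1 - I)/(q^3 + 15*I*q^2 - 75*q - 125*I)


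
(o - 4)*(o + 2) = o^2 - 2*o - 8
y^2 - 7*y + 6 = (y - 6)*(y - 1)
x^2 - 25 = (x - 5)*(x + 5)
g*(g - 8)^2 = g^3 - 16*g^2 + 64*g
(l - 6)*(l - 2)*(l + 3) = l^3 - 5*l^2 - 12*l + 36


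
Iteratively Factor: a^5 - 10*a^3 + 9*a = (a + 1)*(a^4 - a^3 - 9*a^2 + 9*a) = (a - 3)*(a + 1)*(a^3 + 2*a^2 - 3*a) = a*(a - 3)*(a + 1)*(a^2 + 2*a - 3) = a*(a - 3)*(a + 1)*(a + 3)*(a - 1)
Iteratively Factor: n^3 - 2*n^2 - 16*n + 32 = (n + 4)*(n^2 - 6*n + 8) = (n - 2)*(n + 4)*(n - 4)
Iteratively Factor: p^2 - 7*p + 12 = (p - 3)*(p - 4)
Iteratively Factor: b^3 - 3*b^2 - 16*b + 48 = (b - 4)*(b^2 + b - 12) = (b - 4)*(b + 4)*(b - 3)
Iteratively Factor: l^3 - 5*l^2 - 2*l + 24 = (l - 4)*(l^2 - l - 6) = (l - 4)*(l - 3)*(l + 2)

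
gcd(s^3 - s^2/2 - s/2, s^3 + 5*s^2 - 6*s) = s^2 - s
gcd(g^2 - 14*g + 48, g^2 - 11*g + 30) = g - 6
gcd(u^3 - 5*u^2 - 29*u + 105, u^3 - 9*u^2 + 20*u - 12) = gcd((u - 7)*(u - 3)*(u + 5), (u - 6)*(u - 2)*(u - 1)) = 1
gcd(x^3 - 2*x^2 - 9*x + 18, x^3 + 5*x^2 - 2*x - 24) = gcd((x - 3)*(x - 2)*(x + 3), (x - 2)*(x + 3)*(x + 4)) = x^2 + x - 6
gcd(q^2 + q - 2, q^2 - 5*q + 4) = q - 1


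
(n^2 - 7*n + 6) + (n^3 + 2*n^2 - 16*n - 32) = n^3 + 3*n^2 - 23*n - 26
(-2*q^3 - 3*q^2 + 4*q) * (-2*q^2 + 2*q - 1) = 4*q^5 + 2*q^4 - 12*q^3 + 11*q^2 - 4*q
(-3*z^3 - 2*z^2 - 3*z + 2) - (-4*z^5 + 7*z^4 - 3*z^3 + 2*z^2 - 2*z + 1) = 4*z^5 - 7*z^4 - 4*z^2 - z + 1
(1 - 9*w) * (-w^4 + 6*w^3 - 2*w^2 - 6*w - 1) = 9*w^5 - 55*w^4 + 24*w^3 + 52*w^2 + 3*w - 1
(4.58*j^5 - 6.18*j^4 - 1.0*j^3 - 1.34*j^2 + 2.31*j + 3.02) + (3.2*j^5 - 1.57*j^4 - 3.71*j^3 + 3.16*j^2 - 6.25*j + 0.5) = 7.78*j^5 - 7.75*j^4 - 4.71*j^3 + 1.82*j^2 - 3.94*j + 3.52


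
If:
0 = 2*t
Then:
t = 0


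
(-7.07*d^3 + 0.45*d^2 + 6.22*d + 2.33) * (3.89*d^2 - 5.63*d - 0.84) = -27.5023*d^5 + 41.5546*d^4 + 27.6011*d^3 - 26.3329*d^2 - 18.3427*d - 1.9572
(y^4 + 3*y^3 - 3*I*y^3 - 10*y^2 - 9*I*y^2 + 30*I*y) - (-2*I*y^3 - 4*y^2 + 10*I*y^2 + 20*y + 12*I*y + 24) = y^4 + 3*y^3 - I*y^3 - 6*y^2 - 19*I*y^2 - 20*y + 18*I*y - 24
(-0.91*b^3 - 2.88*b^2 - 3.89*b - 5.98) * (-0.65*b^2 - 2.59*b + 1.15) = 0.5915*b^5 + 4.2289*b^4 + 8.9412*b^3 + 10.6501*b^2 + 11.0147*b - 6.877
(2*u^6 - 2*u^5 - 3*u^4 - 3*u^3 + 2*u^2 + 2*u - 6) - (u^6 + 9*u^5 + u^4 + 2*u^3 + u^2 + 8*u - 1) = u^6 - 11*u^5 - 4*u^4 - 5*u^3 + u^2 - 6*u - 5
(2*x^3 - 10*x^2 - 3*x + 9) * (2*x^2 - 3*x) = 4*x^5 - 26*x^4 + 24*x^3 + 27*x^2 - 27*x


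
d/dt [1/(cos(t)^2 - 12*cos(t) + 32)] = 2*(cos(t) - 6)*sin(t)/(cos(t)^2 - 12*cos(t) + 32)^2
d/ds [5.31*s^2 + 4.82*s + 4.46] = 10.62*s + 4.82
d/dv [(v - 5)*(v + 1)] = 2*v - 4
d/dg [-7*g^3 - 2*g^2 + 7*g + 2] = -21*g^2 - 4*g + 7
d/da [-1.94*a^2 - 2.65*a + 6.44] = -3.88*a - 2.65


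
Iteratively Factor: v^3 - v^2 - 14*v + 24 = (v - 2)*(v^2 + v - 12) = (v - 3)*(v - 2)*(v + 4)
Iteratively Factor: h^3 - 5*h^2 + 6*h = (h - 3)*(h^2 - 2*h) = (h - 3)*(h - 2)*(h)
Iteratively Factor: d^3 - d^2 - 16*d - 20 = (d + 2)*(d^2 - 3*d - 10) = (d + 2)^2*(d - 5)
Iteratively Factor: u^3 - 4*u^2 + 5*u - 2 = (u - 1)*(u^2 - 3*u + 2) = (u - 2)*(u - 1)*(u - 1)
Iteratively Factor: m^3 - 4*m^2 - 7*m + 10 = (m + 2)*(m^2 - 6*m + 5) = (m - 1)*(m + 2)*(m - 5)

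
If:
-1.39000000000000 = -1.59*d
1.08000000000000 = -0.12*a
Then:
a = -9.00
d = 0.87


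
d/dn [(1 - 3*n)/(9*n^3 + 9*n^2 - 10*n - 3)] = (54*n^3 - 18*n + 19)/(81*n^6 + 162*n^5 - 99*n^4 - 234*n^3 + 46*n^2 + 60*n + 9)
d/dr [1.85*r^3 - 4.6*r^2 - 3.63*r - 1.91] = 5.55*r^2 - 9.2*r - 3.63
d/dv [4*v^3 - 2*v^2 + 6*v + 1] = 12*v^2 - 4*v + 6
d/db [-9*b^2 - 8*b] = -18*b - 8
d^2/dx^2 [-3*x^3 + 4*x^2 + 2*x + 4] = 8 - 18*x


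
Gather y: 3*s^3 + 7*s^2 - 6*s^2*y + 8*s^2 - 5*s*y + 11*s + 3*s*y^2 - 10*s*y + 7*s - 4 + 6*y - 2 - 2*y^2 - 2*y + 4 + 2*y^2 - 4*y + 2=3*s^3 + 15*s^2 + 3*s*y^2 + 18*s + y*(-6*s^2 - 15*s)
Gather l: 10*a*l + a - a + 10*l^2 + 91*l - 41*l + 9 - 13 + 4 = 10*l^2 + l*(10*a + 50)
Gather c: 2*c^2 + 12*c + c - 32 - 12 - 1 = 2*c^2 + 13*c - 45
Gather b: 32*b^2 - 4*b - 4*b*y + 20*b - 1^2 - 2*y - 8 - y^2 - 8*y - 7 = 32*b^2 + b*(16 - 4*y) - y^2 - 10*y - 16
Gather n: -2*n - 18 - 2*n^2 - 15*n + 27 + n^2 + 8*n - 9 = -n^2 - 9*n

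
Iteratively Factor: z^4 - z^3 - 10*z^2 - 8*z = (z + 1)*(z^3 - 2*z^2 - 8*z) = z*(z + 1)*(z^2 - 2*z - 8) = z*(z - 4)*(z + 1)*(z + 2)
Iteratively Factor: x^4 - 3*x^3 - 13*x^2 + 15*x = (x)*(x^3 - 3*x^2 - 13*x + 15) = x*(x - 1)*(x^2 - 2*x - 15) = x*(x - 1)*(x + 3)*(x - 5)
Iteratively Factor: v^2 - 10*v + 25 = (v - 5)*(v - 5)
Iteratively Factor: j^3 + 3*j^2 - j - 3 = (j + 1)*(j^2 + 2*j - 3) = (j - 1)*(j + 1)*(j + 3)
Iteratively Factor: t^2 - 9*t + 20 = (t - 5)*(t - 4)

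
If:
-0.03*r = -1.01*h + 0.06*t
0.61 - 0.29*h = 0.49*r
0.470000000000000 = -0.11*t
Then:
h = -0.21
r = 1.37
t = -4.27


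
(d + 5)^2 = d^2 + 10*d + 25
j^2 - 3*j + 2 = (j - 2)*(j - 1)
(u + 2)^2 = u^2 + 4*u + 4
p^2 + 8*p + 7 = (p + 1)*(p + 7)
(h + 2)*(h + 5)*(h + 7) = h^3 + 14*h^2 + 59*h + 70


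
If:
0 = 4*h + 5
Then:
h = -5/4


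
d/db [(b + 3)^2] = 2*b + 6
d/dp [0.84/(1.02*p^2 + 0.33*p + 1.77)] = (-1.7136*p - 0.2772)/(1.02*p^2 + 0.33*p + 1.77)^2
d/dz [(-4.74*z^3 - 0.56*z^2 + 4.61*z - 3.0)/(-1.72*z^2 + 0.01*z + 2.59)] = (8.1528*z^4 - 0.0948*z^3 - 28.9062*z^2 - 13.2208*z + 11.9699)/(2.9584*z^4 - 0.0344*z^3 - 8.9095*z^2 + 0.0518*z + 6.7081)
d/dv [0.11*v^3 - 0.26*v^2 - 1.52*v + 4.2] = 0.33*v^2 - 0.52*v - 1.52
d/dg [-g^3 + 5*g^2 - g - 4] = -3*g^2 + 10*g - 1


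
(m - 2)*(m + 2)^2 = m^3 + 2*m^2 - 4*m - 8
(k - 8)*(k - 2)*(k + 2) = k^3 - 8*k^2 - 4*k + 32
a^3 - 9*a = a*(a - 3)*(a + 3)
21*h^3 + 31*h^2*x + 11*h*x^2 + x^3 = (h + x)*(3*h + x)*(7*h + x)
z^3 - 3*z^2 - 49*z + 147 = (z - 7)*(z - 3)*(z + 7)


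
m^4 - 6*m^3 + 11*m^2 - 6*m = m*(m - 3)*(m - 2)*(m - 1)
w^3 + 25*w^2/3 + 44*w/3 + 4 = (w + 1/3)*(w + 2)*(w + 6)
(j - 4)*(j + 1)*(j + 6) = j^3 + 3*j^2 - 22*j - 24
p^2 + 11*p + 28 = (p + 4)*(p + 7)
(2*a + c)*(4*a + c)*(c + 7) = 8*a^2*c + 56*a^2 + 6*a*c^2 + 42*a*c + c^3 + 7*c^2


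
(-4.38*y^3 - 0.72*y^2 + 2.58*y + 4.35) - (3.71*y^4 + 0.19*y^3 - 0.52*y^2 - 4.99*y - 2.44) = -3.71*y^4 - 4.57*y^3 - 0.2*y^2 + 7.57*y + 6.79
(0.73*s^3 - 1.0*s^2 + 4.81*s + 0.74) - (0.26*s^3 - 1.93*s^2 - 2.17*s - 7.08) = 0.47*s^3 + 0.93*s^2 + 6.98*s + 7.82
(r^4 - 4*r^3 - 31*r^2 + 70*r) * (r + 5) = r^5 + r^4 - 51*r^3 - 85*r^2 + 350*r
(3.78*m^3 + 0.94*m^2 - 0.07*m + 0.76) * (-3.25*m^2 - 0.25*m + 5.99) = -12.285*m^5 - 4.0*m^4 + 22.6347*m^3 + 3.1781*m^2 - 0.6093*m + 4.5524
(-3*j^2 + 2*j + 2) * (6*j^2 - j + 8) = -18*j^4 + 15*j^3 - 14*j^2 + 14*j + 16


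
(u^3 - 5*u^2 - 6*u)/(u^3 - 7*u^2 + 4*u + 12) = u/(u - 2)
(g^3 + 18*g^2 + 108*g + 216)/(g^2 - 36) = (g^2 + 12*g + 36)/(g - 6)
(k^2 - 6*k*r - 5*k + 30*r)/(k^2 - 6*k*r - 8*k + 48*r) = (k - 5)/(k - 8)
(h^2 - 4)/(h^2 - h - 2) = (h + 2)/(h + 1)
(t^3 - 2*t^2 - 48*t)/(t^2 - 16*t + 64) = t*(t + 6)/(t - 8)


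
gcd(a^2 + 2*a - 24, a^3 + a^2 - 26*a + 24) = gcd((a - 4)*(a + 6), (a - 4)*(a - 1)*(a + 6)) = a^2 + 2*a - 24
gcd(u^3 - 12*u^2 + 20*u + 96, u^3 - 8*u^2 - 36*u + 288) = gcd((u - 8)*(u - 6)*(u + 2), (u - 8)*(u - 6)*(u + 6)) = u^2 - 14*u + 48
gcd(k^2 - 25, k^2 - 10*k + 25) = k - 5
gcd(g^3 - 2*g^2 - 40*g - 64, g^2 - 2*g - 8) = g + 2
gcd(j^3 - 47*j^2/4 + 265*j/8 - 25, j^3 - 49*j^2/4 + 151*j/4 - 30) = j^2 - 37*j/4 + 10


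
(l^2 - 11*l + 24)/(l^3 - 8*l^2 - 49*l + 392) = (l - 3)/(l^2 - 49)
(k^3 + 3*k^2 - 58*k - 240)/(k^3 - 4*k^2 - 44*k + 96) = (k + 5)/(k - 2)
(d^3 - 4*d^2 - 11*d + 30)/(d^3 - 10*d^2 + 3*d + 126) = (d^2 - 7*d + 10)/(d^2 - 13*d + 42)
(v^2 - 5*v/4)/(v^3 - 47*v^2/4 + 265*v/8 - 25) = 2*v/(2*v^2 - 21*v + 40)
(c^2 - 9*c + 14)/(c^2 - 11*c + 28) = (c - 2)/(c - 4)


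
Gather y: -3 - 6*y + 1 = -6*y - 2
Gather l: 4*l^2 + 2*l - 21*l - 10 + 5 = 4*l^2 - 19*l - 5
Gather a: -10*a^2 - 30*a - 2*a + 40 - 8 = -10*a^2 - 32*a + 32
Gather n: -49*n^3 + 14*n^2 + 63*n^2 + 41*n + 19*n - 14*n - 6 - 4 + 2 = -49*n^3 + 77*n^2 + 46*n - 8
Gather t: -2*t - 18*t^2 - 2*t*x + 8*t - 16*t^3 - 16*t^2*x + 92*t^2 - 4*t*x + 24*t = -16*t^3 + t^2*(74 - 16*x) + t*(30 - 6*x)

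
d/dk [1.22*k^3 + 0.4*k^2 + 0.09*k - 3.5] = 3.66*k^2 + 0.8*k + 0.09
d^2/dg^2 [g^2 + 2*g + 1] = 2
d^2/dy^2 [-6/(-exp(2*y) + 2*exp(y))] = 12*((1 - 2*exp(y))*(exp(y) - 2) + 4*(1 - exp(y))^2)*exp(-y)/(exp(y) - 2)^3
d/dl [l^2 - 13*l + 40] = 2*l - 13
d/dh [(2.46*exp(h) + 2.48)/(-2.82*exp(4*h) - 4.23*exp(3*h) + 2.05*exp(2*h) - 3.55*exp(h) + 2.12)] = (20.8116*exp(4*h) + 48.786*exp(3*h) + 26.4282*exp(2*h) - 10.168*exp(h) + 14.0192)*exp(h)/(7.9524*exp(8*h) + 23.8572*exp(7*h) + 6.33090000000001*exp(6*h) + 2.679*exp(5*h) + 22.2787*exp(4*h) - 32.4902*exp(3*h) + 21.2945*exp(2*h) - 15.052*exp(h) + 4.4944)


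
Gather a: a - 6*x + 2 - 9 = a - 6*x - 7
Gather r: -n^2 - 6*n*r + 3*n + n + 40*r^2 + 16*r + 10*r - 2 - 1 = -n^2 + 4*n + 40*r^2 + r*(26 - 6*n) - 3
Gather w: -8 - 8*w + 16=8 - 8*w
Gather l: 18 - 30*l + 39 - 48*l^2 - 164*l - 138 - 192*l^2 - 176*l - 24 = -240*l^2 - 370*l - 105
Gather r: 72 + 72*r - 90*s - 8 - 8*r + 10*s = 64*r - 80*s + 64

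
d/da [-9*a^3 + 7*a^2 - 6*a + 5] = -27*a^2 + 14*a - 6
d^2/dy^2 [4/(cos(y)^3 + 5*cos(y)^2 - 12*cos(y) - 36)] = 4*((-45*cos(y) + 40*cos(2*y) + 9*cos(3*y))*(cos(y)^3 + 5*cos(y)^2 - 12*cos(y) - 36)/4 + 2*(3*cos(y)^2 + 10*cos(y) - 12)^2*sin(y)^2)/(cos(y)^3 + 5*cos(y)^2 - 12*cos(y) - 36)^3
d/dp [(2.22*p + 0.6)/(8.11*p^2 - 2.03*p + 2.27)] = (-18.0042*p^2 - 9.732*p + 6.2574)/(65.7721*p^4 - 32.9266*p^3 + 40.9403*p^2 - 9.2162*p + 5.1529)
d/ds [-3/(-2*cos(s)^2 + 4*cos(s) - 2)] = 3*sin(s)/(cos(s) - 1)^3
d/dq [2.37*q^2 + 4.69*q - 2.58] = 4.74*q + 4.69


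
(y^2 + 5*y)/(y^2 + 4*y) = (y + 5)/(y + 4)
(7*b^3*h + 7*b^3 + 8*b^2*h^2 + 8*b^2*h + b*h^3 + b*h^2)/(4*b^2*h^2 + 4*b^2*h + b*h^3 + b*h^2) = (7*b^2 + 8*b*h + h^2)/(h*(4*b + h))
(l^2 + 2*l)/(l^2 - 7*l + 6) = l*(l + 2)/(l^2 - 7*l + 6)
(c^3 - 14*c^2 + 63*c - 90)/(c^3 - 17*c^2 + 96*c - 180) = (c - 3)/(c - 6)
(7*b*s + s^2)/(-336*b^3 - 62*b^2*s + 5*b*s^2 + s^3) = s/(-48*b^2 - 2*b*s + s^2)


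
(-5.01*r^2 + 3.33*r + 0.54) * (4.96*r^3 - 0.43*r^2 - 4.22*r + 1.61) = -24.8496*r^5 + 18.6711*r^4 + 22.3887*r^3 - 22.3509*r^2 + 3.0825*r + 0.8694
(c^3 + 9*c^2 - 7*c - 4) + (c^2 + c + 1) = c^3 + 10*c^2 - 6*c - 3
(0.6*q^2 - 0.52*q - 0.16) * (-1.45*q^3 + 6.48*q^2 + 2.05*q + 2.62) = -0.87*q^5 + 4.642*q^4 - 1.9076*q^3 - 0.5308*q^2 - 1.6904*q - 0.4192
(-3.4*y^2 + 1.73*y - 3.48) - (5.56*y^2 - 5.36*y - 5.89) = -8.96*y^2 + 7.09*y + 2.41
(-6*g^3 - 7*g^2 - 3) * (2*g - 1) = -12*g^4 - 8*g^3 + 7*g^2 - 6*g + 3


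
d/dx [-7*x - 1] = -7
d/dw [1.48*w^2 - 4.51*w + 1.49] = 2.96*w - 4.51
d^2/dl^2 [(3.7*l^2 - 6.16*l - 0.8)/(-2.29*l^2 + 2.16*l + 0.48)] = (-2.8421709430404e-14*l^4 + 28.003952*l^3 + 0.769439999999946*l^2 + 16.883712*l - 5.254656)/(12.008989*l^6 - 33.981768*l^5 + 24.501168*l^4 + 4.167936*l^3 - 5.135616*l^2 - 1.492992*l - 0.110592)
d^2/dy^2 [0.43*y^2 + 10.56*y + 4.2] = 0.860000000000000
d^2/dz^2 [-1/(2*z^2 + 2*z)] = (z*(z + 1) - (2*z + 1)^2)/(z^3*(z + 1)^3)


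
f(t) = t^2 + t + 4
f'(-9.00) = -17.00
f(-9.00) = 76.00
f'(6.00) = 13.00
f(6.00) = 46.00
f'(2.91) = 6.82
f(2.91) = 15.38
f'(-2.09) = -3.18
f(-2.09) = 6.28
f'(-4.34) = -7.68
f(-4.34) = 18.50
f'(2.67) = 6.34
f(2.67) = 13.80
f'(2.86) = 6.72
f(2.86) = 15.04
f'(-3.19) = -5.38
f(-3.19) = 10.99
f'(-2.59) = -4.18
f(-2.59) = 8.12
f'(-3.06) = -5.12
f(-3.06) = 10.30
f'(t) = 2*t + 1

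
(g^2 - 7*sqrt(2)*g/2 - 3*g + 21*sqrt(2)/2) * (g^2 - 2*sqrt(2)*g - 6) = g^4 - 11*sqrt(2)*g^3/2 - 3*g^3 + 8*g^2 + 33*sqrt(2)*g^2/2 - 24*g + 21*sqrt(2)*g - 63*sqrt(2)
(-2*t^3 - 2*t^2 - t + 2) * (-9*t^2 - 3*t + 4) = 18*t^5 + 24*t^4 + 7*t^3 - 23*t^2 - 10*t + 8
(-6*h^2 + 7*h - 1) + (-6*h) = -6*h^2 + h - 1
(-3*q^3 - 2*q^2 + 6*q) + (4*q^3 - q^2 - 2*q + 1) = q^3 - 3*q^2 + 4*q + 1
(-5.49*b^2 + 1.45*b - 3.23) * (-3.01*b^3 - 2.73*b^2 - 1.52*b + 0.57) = 16.5249*b^5 + 10.6232*b^4 + 14.1086*b^3 + 3.4846*b^2 + 5.7361*b - 1.8411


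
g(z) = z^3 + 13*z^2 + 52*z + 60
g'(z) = 3*z^2 + 26*z + 52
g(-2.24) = -2.49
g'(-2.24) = 8.81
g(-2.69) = -5.28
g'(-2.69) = 3.77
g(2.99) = 358.43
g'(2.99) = 156.56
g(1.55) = 175.56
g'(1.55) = 99.51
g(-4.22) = -3.08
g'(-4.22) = -4.29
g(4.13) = 566.94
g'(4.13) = 210.55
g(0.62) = 97.48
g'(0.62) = 69.27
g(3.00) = 360.00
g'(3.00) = 157.00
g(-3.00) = -6.00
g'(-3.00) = 1.00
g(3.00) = 360.00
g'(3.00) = 157.00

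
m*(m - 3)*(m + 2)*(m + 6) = m^4 + 5*m^3 - 12*m^2 - 36*m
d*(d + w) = d^2 + d*w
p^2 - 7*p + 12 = (p - 4)*(p - 3)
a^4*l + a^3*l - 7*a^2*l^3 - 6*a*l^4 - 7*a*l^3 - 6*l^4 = (a - 3*l)*(a + l)*(a + 2*l)*(a*l + l)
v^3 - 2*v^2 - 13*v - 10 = (v - 5)*(v + 1)*(v + 2)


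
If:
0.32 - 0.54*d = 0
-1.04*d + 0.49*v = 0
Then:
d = 0.59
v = 1.26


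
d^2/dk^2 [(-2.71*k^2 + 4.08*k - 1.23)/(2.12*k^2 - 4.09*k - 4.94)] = (-10.321432*k^3 - 203.4564*k^2 + 320.364648*k - 364.051262)/(9.528128*k^6 - 55.146288*k^5 + 39.783708*k^4 + 188.584583*k^3 - 92.7035459999999*k^2 - 299.432172*k - 120.553784)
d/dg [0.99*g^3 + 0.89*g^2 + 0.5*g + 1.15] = 2.97*g^2 + 1.78*g + 0.5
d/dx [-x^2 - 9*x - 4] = -2*x - 9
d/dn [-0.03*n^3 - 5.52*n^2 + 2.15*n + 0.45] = -0.09*n^2 - 11.04*n + 2.15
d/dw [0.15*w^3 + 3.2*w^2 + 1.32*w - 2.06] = 0.45*w^2 + 6.4*w + 1.32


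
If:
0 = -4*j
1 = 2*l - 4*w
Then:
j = 0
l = 2*w + 1/2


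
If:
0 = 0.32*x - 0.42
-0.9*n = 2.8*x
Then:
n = -4.08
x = 1.31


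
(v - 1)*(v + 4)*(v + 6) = v^3 + 9*v^2 + 14*v - 24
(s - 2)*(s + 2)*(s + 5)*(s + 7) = s^4 + 12*s^3 + 31*s^2 - 48*s - 140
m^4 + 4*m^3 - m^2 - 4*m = m*(m - 1)*(m + 1)*(m + 4)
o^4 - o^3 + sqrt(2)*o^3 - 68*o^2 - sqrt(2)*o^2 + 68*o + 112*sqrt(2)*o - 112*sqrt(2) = (o - 1)*(o - 4*sqrt(2))*(o - 2*sqrt(2))*(o + 7*sqrt(2))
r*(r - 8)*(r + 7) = r^3 - r^2 - 56*r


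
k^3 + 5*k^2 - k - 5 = (k - 1)*(k + 1)*(k + 5)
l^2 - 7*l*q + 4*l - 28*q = (l + 4)*(l - 7*q)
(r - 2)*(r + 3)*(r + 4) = r^3 + 5*r^2 - 2*r - 24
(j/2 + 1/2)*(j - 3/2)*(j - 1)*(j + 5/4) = j^4/2 - j^3/8 - 23*j^2/16 + j/8 + 15/16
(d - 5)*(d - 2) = d^2 - 7*d + 10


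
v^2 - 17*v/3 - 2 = (v - 6)*(v + 1/3)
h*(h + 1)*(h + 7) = h^3 + 8*h^2 + 7*h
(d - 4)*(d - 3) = d^2 - 7*d + 12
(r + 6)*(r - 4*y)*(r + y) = r^3 - 3*r^2*y + 6*r^2 - 4*r*y^2 - 18*r*y - 24*y^2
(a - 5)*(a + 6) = a^2 + a - 30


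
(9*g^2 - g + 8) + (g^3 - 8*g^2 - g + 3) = g^3 + g^2 - 2*g + 11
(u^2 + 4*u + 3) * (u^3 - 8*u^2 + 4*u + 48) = u^5 - 4*u^4 - 25*u^3 + 40*u^2 + 204*u + 144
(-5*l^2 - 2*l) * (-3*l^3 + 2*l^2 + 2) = 15*l^5 - 4*l^4 - 4*l^3 - 10*l^2 - 4*l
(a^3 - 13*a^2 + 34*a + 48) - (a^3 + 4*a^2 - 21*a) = -17*a^2 + 55*a + 48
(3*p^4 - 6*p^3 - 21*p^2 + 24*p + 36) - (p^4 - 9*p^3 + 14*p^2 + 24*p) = 2*p^4 + 3*p^3 - 35*p^2 + 36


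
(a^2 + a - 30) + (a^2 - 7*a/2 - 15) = 2*a^2 - 5*a/2 - 45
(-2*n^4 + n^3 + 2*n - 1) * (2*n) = -4*n^5 + 2*n^4 + 4*n^2 - 2*n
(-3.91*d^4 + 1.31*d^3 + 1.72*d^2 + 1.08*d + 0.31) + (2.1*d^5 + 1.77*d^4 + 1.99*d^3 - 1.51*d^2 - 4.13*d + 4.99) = 2.1*d^5 - 2.14*d^4 + 3.3*d^3 + 0.21*d^2 - 3.05*d + 5.3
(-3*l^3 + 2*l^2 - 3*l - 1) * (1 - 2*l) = 6*l^4 - 7*l^3 + 8*l^2 - l - 1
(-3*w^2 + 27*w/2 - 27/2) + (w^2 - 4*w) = -2*w^2 + 19*w/2 - 27/2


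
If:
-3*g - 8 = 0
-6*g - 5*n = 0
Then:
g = -8/3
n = 16/5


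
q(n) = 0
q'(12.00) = 0.00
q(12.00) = 0.00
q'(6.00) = 0.00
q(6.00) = 0.00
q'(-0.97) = 0.00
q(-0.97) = 0.00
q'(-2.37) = 0.00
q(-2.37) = 0.00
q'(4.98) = 0.00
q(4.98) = 0.00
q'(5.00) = 0.00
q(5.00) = 0.00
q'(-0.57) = 0.00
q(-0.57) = 0.00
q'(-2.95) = 0.00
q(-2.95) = 0.00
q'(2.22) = 0.00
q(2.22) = 0.00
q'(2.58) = 0.00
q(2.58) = 0.00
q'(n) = 0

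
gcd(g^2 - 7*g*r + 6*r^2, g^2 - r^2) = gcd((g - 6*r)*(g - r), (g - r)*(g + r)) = -g + r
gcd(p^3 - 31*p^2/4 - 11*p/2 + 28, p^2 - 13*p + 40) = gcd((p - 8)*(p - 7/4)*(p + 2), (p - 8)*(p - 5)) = p - 8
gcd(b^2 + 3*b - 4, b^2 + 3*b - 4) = b^2 + 3*b - 4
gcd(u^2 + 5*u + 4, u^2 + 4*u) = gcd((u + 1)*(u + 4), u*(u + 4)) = u + 4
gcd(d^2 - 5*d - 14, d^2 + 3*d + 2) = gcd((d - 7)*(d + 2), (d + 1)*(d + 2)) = d + 2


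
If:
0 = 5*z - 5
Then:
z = 1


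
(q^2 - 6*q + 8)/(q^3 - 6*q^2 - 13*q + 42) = (q - 4)/(q^2 - 4*q - 21)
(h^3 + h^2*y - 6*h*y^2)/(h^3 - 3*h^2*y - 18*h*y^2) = (-h + 2*y)/(-h + 6*y)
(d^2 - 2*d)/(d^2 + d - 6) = d/(d + 3)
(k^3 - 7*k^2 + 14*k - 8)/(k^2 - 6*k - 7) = (-k^3 + 7*k^2 - 14*k + 8)/(-k^2 + 6*k + 7)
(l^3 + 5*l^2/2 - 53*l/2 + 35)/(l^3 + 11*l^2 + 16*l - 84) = (l - 5/2)/(l + 6)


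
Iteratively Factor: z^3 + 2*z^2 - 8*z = (z)*(z^2 + 2*z - 8) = z*(z - 2)*(z + 4)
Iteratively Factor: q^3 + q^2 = (q)*(q^2 + q) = q^2*(q + 1)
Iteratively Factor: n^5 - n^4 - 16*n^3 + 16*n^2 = (n + 4)*(n^4 - 5*n^3 + 4*n^2) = n*(n + 4)*(n^3 - 5*n^2 + 4*n) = n*(n - 1)*(n + 4)*(n^2 - 4*n) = n*(n - 4)*(n - 1)*(n + 4)*(n)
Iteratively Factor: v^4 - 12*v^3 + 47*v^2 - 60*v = (v)*(v^3 - 12*v^2 + 47*v - 60) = v*(v - 4)*(v^2 - 8*v + 15) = v*(v - 5)*(v - 4)*(v - 3)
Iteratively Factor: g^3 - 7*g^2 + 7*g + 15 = (g + 1)*(g^2 - 8*g + 15) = (g - 3)*(g + 1)*(g - 5)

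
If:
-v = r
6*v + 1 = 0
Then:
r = 1/6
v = -1/6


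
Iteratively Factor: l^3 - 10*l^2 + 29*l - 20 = (l - 5)*(l^2 - 5*l + 4) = (l - 5)*(l - 1)*(l - 4)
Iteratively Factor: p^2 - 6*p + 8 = (p - 4)*(p - 2)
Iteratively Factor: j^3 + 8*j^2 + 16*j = (j)*(j^2 + 8*j + 16) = j*(j + 4)*(j + 4)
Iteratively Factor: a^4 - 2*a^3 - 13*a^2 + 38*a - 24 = (a - 3)*(a^3 + a^2 - 10*a + 8) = (a - 3)*(a + 4)*(a^2 - 3*a + 2) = (a - 3)*(a - 2)*(a + 4)*(a - 1)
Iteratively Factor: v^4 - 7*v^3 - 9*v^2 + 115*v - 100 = (v - 1)*(v^3 - 6*v^2 - 15*v + 100) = (v - 1)*(v + 4)*(v^2 - 10*v + 25) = (v - 5)*(v - 1)*(v + 4)*(v - 5)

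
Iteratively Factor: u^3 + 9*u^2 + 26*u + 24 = (u + 3)*(u^2 + 6*u + 8) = (u + 3)*(u + 4)*(u + 2)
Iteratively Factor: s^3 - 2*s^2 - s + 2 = (s - 1)*(s^2 - s - 2) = (s - 2)*(s - 1)*(s + 1)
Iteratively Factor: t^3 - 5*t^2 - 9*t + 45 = (t - 3)*(t^2 - 2*t - 15) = (t - 3)*(t + 3)*(t - 5)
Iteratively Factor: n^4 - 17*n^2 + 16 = (n - 1)*(n^3 + n^2 - 16*n - 16) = (n - 4)*(n - 1)*(n^2 + 5*n + 4) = (n - 4)*(n - 1)*(n + 4)*(n + 1)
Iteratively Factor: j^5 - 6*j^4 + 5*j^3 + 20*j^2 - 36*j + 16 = (j - 1)*(j^4 - 5*j^3 + 20*j - 16) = (j - 1)*(j + 2)*(j^3 - 7*j^2 + 14*j - 8) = (j - 2)*(j - 1)*(j + 2)*(j^2 - 5*j + 4) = (j - 2)*(j - 1)^2*(j + 2)*(j - 4)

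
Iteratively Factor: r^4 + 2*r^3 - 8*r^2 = (r + 4)*(r^3 - 2*r^2) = r*(r + 4)*(r^2 - 2*r) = r*(r - 2)*(r + 4)*(r)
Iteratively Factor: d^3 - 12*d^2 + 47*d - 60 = (d - 5)*(d^2 - 7*d + 12) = (d - 5)*(d - 3)*(d - 4)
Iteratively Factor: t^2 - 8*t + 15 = (t - 5)*(t - 3)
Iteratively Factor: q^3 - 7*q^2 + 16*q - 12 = (q - 2)*(q^2 - 5*q + 6) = (q - 2)^2*(q - 3)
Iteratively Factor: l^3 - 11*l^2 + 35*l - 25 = (l - 5)*(l^2 - 6*l + 5) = (l - 5)*(l - 1)*(l - 5)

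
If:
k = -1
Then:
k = -1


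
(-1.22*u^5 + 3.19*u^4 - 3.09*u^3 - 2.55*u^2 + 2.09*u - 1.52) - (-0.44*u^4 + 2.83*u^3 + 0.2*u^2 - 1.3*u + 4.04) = -1.22*u^5 + 3.63*u^4 - 5.92*u^3 - 2.75*u^2 + 3.39*u - 5.56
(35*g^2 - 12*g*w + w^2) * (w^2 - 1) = 35*g^2*w^2 - 35*g^2 - 12*g*w^3 + 12*g*w + w^4 - w^2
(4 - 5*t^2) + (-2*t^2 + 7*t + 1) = -7*t^2 + 7*t + 5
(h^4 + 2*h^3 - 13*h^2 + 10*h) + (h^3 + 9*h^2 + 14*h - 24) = h^4 + 3*h^3 - 4*h^2 + 24*h - 24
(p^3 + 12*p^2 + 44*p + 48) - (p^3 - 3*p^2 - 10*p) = 15*p^2 + 54*p + 48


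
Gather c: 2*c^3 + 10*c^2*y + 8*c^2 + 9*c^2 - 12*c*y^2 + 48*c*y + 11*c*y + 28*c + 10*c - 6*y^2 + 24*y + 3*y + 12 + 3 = 2*c^3 + c^2*(10*y + 17) + c*(-12*y^2 + 59*y + 38) - 6*y^2 + 27*y + 15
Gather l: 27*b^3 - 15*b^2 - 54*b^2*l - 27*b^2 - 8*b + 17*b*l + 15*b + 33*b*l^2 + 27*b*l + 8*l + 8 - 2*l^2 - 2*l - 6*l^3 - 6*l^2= 27*b^3 - 42*b^2 + 7*b - 6*l^3 + l^2*(33*b - 8) + l*(-54*b^2 + 44*b + 6) + 8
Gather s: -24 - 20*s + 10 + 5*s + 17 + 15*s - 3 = 0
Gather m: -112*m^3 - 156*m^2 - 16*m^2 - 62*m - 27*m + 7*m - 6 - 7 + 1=-112*m^3 - 172*m^2 - 82*m - 12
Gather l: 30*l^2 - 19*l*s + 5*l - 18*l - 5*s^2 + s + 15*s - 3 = 30*l^2 + l*(-19*s - 13) - 5*s^2 + 16*s - 3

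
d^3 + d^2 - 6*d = d*(d - 2)*(d + 3)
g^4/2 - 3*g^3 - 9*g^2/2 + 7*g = g*(g/2 + 1)*(g - 7)*(g - 1)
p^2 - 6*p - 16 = (p - 8)*(p + 2)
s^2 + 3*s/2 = s*(s + 3/2)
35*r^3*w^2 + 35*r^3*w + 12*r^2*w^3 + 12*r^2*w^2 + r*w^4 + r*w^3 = w*(5*r + w)*(7*r + w)*(r*w + r)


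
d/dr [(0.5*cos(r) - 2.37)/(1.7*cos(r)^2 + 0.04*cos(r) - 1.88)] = (0.85*cos(r)^2 - 8.058*cos(r) + 0.8452)*sin(r)/(2.89*cos(r)^4 + 0.136*cos(r)^3 - 6.3904*cos(r)^2 - 0.1504*cos(r) + 3.5344)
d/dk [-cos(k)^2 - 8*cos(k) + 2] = 2*(cos(k) + 4)*sin(k)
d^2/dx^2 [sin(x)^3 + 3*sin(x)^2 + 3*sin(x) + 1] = (6 - 9*sin(x))*(sin(x) + 1)^2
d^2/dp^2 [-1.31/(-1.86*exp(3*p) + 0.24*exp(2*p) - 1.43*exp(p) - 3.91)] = ((-21.9294*exp(2*p) + 1.2576*exp(p) - 1.8733)*(1.86*exp(3*p) - 0.24*exp(2*p) + 1.43*exp(p) + 3.91) + 1.31*(5.58*exp(2*p) - 0.48*exp(p) + 1.43)*(11.16*exp(2*p) - 0.96*exp(p) + 2.86)*exp(p))*exp(p)/(1.86*exp(3*p) - 0.24*exp(2*p) + 1.43*exp(p) + 3.91)^3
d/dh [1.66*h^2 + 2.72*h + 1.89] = 3.32*h + 2.72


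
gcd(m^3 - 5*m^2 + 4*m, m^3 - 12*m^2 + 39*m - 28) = m^2 - 5*m + 4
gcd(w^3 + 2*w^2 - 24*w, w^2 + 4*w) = w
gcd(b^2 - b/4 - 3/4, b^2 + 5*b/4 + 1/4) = 1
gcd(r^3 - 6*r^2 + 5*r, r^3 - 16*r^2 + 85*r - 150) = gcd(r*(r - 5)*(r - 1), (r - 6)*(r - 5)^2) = r - 5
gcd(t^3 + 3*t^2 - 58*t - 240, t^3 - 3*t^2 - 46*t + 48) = t^2 - 2*t - 48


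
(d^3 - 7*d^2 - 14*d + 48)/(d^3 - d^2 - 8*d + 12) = (d - 8)/(d - 2)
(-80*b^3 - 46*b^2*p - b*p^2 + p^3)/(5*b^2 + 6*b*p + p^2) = (-16*b^2 - 6*b*p + p^2)/(b + p)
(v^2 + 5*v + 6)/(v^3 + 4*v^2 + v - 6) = 1/(v - 1)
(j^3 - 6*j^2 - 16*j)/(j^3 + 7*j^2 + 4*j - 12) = j*(j - 8)/(j^2 + 5*j - 6)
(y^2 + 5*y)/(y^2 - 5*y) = (y + 5)/(y - 5)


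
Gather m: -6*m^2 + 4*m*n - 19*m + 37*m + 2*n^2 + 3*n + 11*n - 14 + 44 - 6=-6*m^2 + m*(4*n + 18) + 2*n^2 + 14*n + 24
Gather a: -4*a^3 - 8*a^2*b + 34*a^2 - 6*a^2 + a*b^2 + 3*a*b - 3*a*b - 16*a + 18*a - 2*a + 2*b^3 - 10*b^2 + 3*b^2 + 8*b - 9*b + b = -4*a^3 + a^2*(28 - 8*b) + a*b^2 + 2*b^3 - 7*b^2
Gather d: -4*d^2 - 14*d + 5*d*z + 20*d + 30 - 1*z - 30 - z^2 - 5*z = -4*d^2 + d*(5*z + 6) - z^2 - 6*z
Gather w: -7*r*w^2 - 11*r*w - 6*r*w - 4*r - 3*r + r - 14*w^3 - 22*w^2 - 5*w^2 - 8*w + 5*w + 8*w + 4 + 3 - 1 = -6*r - 14*w^3 + w^2*(-7*r - 27) + w*(5 - 17*r) + 6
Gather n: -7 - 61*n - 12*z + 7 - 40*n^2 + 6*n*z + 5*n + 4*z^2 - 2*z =-40*n^2 + n*(6*z - 56) + 4*z^2 - 14*z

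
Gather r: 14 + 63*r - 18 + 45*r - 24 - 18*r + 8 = 90*r - 20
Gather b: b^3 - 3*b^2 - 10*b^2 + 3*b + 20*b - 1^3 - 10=b^3 - 13*b^2 + 23*b - 11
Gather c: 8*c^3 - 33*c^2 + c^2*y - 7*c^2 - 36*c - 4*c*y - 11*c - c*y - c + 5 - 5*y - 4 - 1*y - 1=8*c^3 + c^2*(y - 40) + c*(-5*y - 48) - 6*y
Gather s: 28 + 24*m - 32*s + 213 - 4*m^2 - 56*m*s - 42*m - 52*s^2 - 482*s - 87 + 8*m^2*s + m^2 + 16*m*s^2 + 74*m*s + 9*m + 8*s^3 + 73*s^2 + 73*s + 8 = -3*m^2 - 9*m + 8*s^3 + s^2*(16*m + 21) + s*(8*m^2 + 18*m - 441) + 162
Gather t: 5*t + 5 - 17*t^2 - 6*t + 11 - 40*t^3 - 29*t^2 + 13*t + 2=-40*t^3 - 46*t^2 + 12*t + 18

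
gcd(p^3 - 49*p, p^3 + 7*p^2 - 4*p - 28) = p + 7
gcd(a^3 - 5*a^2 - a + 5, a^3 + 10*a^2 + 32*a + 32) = 1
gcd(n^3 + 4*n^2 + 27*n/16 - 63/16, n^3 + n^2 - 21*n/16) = n^2 + n - 21/16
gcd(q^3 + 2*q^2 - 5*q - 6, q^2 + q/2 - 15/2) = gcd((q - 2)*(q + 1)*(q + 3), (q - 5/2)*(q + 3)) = q + 3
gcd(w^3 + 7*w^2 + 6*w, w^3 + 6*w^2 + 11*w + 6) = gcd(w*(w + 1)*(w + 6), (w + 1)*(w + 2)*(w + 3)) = w + 1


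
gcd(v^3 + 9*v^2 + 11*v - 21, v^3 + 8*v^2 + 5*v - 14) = v^2 + 6*v - 7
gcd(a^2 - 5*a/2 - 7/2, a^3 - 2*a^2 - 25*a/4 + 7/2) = a - 7/2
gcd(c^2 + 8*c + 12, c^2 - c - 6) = c + 2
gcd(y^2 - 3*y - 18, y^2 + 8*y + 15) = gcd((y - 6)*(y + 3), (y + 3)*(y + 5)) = y + 3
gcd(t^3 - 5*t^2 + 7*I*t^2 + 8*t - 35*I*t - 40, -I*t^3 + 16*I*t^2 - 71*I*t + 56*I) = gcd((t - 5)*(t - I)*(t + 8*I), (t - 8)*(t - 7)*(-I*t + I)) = 1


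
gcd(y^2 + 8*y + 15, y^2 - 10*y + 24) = 1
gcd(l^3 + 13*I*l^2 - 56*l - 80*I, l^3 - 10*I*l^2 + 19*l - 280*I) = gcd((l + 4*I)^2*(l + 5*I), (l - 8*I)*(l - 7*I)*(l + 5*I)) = l + 5*I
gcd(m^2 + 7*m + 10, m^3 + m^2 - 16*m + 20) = m + 5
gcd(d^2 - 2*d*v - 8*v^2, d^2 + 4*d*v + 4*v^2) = d + 2*v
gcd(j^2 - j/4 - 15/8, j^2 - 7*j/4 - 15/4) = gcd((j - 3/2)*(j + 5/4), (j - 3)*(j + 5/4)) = j + 5/4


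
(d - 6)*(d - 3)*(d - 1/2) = d^3 - 19*d^2/2 + 45*d/2 - 9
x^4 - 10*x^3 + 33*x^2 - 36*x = x*(x - 4)*(x - 3)^2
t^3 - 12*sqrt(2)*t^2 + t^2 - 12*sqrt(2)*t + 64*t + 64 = (t + 1)*(t - 8*sqrt(2))*(t - 4*sqrt(2))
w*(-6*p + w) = -6*p*w + w^2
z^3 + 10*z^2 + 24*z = z*(z + 4)*(z + 6)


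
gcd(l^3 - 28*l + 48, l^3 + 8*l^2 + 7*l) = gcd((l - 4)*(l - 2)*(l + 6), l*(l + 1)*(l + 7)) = 1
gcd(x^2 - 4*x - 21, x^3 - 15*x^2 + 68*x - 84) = x - 7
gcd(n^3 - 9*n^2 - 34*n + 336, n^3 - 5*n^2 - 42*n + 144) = n^2 - 2*n - 48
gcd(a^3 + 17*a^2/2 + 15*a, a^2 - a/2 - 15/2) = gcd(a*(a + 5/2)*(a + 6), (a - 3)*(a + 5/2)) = a + 5/2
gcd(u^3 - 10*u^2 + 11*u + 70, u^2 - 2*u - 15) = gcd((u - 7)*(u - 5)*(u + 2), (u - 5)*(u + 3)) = u - 5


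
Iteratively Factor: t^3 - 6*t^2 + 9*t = (t - 3)*(t^2 - 3*t) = (t - 3)^2*(t)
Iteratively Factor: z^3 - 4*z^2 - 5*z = (z)*(z^2 - 4*z - 5) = z*(z - 5)*(z + 1)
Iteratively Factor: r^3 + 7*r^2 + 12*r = (r)*(r^2 + 7*r + 12) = r*(r + 3)*(r + 4)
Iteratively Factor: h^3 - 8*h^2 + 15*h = (h - 3)*(h^2 - 5*h) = (h - 5)*(h - 3)*(h)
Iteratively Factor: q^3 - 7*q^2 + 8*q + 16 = (q - 4)*(q^2 - 3*q - 4) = (q - 4)^2*(q + 1)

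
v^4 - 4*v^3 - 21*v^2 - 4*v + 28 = (v - 7)*(v - 1)*(v + 2)^2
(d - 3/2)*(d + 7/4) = d^2 + d/4 - 21/8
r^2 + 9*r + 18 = (r + 3)*(r + 6)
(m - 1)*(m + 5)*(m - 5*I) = m^3 + 4*m^2 - 5*I*m^2 - 5*m - 20*I*m + 25*I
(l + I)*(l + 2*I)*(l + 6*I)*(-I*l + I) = -I*l^4 + 9*l^3 + I*l^3 - 9*l^2 + 20*I*l^2 - 12*l - 20*I*l + 12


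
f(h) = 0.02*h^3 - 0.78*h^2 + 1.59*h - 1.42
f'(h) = 0.06*h^2 - 1.56*h + 1.59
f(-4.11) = -22.52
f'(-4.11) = 9.02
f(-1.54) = -5.79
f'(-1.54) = 4.13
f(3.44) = -4.37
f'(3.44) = -3.07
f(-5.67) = -39.16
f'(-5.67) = 12.36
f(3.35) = -4.10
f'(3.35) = -2.96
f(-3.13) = -14.65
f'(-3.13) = 7.06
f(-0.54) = -2.51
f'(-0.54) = 2.45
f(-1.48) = -5.55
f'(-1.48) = 4.03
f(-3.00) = -13.75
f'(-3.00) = 6.81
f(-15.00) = -268.27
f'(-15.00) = 38.49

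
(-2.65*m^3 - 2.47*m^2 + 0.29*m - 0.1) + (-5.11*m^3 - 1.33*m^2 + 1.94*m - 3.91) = -7.76*m^3 - 3.8*m^2 + 2.23*m - 4.01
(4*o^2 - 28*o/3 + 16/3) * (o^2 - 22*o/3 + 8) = 4*o^4 - 116*o^3/3 + 952*o^2/9 - 1024*o/9 + 128/3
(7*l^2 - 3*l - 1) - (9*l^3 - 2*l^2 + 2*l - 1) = -9*l^3 + 9*l^2 - 5*l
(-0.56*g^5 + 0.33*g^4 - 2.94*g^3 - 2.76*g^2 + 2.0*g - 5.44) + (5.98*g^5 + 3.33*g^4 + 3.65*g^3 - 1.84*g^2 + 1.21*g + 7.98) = 5.42*g^5 + 3.66*g^4 + 0.71*g^3 - 4.6*g^2 + 3.21*g + 2.54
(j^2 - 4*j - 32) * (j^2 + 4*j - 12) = j^4 - 60*j^2 - 80*j + 384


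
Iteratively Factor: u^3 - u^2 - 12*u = (u)*(u^2 - u - 12) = u*(u - 4)*(u + 3)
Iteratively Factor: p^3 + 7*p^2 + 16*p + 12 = (p + 3)*(p^2 + 4*p + 4) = (p + 2)*(p + 3)*(p + 2)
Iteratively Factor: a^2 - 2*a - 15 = (a - 5)*(a + 3)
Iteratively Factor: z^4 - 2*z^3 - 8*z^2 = (z - 4)*(z^3 + 2*z^2) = (z - 4)*(z + 2)*(z^2) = z*(z - 4)*(z + 2)*(z)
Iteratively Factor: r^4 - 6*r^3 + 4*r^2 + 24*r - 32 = (r - 2)*(r^3 - 4*r^2 - 4*r + 16) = (r - 4)*(r - 2)*(r^2 - 4) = (r - 4)*(r - 2)*(r + 2)*(r - 2)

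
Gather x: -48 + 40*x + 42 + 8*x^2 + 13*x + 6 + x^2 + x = 9*x^2 + 54*x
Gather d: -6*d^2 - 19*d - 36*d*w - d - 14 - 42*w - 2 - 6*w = -6*d^2 + d*(-36*w - 20) - 48*w - 16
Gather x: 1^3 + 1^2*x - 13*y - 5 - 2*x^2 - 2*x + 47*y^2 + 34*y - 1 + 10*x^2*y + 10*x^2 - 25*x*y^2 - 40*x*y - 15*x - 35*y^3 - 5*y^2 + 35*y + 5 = x^2*(10*y + 8) + x*(-25*y^2 - 40*y - 16) - 35*y^3 + 42*y^2 + 56*y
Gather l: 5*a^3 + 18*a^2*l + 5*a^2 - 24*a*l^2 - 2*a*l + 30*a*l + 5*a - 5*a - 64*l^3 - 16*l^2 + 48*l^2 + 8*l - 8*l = 5*a^3 + 5*a^2 - 64*l^3 + l^2*(32 - 24*a) + l*(18*a^2 + 28*a)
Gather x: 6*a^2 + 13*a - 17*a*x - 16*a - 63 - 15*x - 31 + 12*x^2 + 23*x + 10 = 6*a^2 - 3*a + 12*x^2 + x*(8 - 17*a) - 84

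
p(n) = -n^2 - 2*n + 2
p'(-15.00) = 28.00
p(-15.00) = -193.00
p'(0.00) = -2.00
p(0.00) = 2.00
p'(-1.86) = 1.72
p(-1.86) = 2.26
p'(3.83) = -9.66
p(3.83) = -20.33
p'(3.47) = -8.94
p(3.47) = -16.98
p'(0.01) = -2.02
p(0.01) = 1.98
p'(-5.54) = 9.08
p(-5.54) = -17.61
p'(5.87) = -13.74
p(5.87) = -44.20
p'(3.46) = -8.92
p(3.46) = -16.89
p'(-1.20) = 0.40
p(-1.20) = 2.96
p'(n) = -2*n - 2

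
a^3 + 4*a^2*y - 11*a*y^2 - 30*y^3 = (a - 3*y)*(a + 2*y)*(a + 5*y)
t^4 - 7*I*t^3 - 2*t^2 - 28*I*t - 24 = (t - 6*I)*(t - 2*I)*(t - I)*(t + 2*I)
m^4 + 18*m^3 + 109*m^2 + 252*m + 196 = (m + 2)^2*(m + 7)^2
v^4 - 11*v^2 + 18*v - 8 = (v - 2)*(v - 1)^2*(v + 4)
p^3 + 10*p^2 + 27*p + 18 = (p + 1)*(p + 3)*(p + 6)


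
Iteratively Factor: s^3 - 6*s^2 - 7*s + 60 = (s - 5)*(s^2 - s - 12) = (s - 5)*(s - 4)*(s + 3)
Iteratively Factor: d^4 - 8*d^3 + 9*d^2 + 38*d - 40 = (d - 1)*(d^3 - 7*d^2 + 2*d + 40) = (d - 1)*(d + 2)*(d^2 - 9*d + 20) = (d - 5)*(d - 1)*(d + 2)*(d - 4)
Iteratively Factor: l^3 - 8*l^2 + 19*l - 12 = (l - 3)*(l^2 - 5*l + 4) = (l - 4)*(l - 3)*(l - 1)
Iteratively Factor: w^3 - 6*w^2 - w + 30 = (w - 5)*(w^2 - w - 6) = (w - 5)*(w + 2)*(w - 3)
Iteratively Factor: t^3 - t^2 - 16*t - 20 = (t + 2)*(t^2 - 3*t - 10) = (t - 5)*(t + 2)*(t + 2)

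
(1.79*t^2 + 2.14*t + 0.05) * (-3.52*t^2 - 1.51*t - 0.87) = -6.3008*t^4 - 10.2357*t^3 - 4.9647*t^2 - 1.9373*t - 0.0435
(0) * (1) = 0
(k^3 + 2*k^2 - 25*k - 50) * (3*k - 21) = 3*k^4 - 15*k^3 - 117*k^2 + 375*k + 1050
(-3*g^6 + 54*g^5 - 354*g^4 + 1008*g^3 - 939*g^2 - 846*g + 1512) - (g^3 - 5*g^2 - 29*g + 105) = -3*g^6 + 54*g^5 - 354*g^4 + 1007*g^3 - 934*g^2 - 817*g + 1407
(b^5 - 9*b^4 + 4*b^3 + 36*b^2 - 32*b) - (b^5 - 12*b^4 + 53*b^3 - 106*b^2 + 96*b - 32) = 3*b^4 - 49*b^3 + 142*b^2 - 128*b + 32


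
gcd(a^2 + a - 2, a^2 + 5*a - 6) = a - 1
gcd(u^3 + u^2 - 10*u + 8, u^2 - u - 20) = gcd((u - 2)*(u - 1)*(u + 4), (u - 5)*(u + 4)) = u + 4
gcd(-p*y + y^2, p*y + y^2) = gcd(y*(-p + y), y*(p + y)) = y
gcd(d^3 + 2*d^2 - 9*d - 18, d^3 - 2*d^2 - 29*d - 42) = d^2 + 5*d + 6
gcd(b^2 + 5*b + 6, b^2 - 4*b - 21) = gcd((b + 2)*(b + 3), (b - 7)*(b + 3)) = b + 3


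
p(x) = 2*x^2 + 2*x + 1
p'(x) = 4*x + 2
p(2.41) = 17.44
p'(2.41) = 11.64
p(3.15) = 27.14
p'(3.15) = 14.60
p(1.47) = 8.26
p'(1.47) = 7.88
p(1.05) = 5.30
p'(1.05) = 6.20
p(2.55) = 19.10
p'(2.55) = 12.20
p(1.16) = 6.01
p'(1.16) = 6.64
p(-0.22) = 0.66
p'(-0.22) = 1.12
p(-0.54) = 0.50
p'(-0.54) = -0.16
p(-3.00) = 13.00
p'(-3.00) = -10.00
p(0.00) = 1.00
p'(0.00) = 2.00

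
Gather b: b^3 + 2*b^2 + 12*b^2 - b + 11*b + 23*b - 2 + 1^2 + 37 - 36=b^3 + 14*b^2 + 33*b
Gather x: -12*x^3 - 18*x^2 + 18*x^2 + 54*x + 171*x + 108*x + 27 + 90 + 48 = -12*x^3 + 333*x + 165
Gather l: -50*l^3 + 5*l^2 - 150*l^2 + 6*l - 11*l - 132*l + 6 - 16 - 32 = -50*l^3 - 145*l^2 - 137*l - 42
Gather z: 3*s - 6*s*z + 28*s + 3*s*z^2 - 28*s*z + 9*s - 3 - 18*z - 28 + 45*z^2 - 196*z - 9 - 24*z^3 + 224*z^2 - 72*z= 40*s - 24*z^3 + z^2*(3*s + 269) + z*(-34*s - 286) - 40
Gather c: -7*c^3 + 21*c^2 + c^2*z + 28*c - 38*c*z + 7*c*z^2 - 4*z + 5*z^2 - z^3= -7*c^3 + c^2*(z + 21) + c*(7*z^2 - 38*z + 28) - z^3 + 5*z^2 - 4*z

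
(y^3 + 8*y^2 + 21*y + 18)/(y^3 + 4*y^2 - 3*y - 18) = (y + 2)/(y - 2)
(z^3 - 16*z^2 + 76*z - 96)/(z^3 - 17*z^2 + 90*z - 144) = (z - 2)/(z - 3)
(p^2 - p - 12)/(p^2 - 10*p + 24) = (p + 3)/(p - 6)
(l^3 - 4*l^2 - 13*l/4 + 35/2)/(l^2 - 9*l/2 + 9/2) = (4*l^3 - 16*l^2 - 13*l + 70)/(2*(2*l^2 - 9*l + 9))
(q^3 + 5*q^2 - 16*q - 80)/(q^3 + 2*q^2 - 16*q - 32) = (q + 5)/(q + 2)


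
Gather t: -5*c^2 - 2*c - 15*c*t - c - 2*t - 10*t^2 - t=-5*c^2 - 3*c - 10*t^2 + t*(-15*c - 3)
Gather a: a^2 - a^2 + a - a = 0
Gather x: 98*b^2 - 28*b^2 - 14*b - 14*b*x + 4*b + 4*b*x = 70*b^2 - 10*b*x - 10*b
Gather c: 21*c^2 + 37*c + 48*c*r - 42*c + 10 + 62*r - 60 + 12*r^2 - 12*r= 21*c^2 + c*(48*r - 5) + 12*r^2 + 50*r - 50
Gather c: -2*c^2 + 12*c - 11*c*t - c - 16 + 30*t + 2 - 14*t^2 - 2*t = -2*c^2 + c*(11 - 11*t) - 14*t^2 + 28*t - 14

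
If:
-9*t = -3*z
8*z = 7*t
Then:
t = 0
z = 0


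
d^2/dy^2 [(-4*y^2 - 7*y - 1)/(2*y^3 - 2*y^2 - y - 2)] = 2*(-16*y^6 - 84*y^5 + 36*y^4 - 114*y^3 - 126*y^2 + 66*y + 1)/(8*y^9 - 24*y^8 + 12*y^7 - 8*y^6 + 42*y^5 - 6*y^4 - y^3 - 30*y^2 - 12*y - 8)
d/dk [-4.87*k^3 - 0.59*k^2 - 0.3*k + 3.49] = -14.61*k^2 - 1.18*k - 0.3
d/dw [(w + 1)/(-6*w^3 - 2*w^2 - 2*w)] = (-w*(3*w^2 + w + 1) + (w + 1)*(9*w^2 + 2*w + 1))/(2*w^2*(3*w^2 + w + 1)^2)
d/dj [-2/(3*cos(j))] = -2*sin(j)/(3*cos(j)^2)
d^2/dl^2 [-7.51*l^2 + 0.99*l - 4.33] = -15.0200000000000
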